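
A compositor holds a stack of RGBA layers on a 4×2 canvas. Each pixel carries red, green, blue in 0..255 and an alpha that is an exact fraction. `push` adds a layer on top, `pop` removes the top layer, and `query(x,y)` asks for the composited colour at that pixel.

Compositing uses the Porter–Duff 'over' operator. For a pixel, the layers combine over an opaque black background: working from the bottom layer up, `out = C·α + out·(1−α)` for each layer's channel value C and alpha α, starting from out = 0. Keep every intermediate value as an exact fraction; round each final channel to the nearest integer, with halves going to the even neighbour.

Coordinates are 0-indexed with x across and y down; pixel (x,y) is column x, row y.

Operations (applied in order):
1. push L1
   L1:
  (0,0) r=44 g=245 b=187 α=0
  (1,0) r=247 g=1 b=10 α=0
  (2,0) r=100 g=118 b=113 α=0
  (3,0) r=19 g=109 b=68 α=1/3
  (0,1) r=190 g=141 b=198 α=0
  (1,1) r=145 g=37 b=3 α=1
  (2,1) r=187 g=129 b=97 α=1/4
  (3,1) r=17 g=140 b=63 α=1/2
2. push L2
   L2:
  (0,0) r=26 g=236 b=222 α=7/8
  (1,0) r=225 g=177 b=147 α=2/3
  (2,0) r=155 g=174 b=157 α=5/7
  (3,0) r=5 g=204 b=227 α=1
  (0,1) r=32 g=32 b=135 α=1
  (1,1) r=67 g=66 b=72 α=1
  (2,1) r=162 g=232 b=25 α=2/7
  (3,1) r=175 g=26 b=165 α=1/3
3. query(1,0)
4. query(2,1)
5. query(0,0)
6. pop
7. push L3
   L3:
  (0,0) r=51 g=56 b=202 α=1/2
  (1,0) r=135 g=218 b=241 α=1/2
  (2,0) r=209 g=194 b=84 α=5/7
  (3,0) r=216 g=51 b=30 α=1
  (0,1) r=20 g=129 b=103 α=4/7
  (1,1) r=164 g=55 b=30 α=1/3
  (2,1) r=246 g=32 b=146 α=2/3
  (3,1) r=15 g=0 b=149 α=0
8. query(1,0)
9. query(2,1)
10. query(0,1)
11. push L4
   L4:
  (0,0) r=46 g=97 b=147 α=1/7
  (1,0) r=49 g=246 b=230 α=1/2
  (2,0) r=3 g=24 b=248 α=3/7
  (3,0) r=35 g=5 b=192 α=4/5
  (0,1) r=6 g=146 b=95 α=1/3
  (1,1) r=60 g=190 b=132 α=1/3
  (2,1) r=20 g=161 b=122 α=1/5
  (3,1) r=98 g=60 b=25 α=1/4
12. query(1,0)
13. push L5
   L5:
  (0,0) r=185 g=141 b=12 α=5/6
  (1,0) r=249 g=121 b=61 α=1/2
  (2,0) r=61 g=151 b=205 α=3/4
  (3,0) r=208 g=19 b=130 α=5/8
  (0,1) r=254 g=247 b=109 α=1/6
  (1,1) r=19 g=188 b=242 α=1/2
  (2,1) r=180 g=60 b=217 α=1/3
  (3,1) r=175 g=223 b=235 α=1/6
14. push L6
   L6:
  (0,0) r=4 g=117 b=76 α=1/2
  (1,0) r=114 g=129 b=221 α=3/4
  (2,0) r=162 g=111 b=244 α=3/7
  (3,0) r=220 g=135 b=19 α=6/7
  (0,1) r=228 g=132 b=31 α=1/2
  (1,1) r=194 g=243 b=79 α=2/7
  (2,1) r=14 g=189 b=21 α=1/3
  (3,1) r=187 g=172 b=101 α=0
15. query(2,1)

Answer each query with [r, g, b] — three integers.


(1,0) stack=L1,L2; from [0,0,0]:
L1 α=0: [0, 0, 0]
L2 α=2/3: [150, 118, 98]
rounded: [150, 118, 98]

at x=2,y=1 over L1,L2:
after L1 α=1/4: [187/4, 129/4, 97/4]
after L2 α=2/7: [2231/28, 2501/28, 685/28]
= [80, 89, 24]

(0,0) stack=L1,L2; from [0,0,0]:
after L1 α=0: [0, 0, 0]
after L2 α=7/8: [91/4, 413/2, 777/4]
→ [23, 206, 194]

at x=1,y=0 over L1,L3:
+L1 (α=0) → [0, 0, 0]
+L3 (α=1/2) → [135/2, 109, 241/2]
→ [68, 109, 120]

(2,1) stack=L1,L3; from [0,0,0]:
L1 α=1/4: [187/4, 129/4, 97/4]
L3 α=2/3: [2155/12, 385/12, 1265/12]
rounded: [180, 32, 105]

at x=0,y=1 over L1,L3:
+L1 (α=0) → [0, 0, 0]
+L3 (α=4/7) → [80/7, 516/7, 412/7]
rounded: [11, 74, 59]

query (1,0) [L1,L3,L4] — begin 0,0,0
L1 α=0: [0, 0, 0]
L3 α=1/2: [135/2, 109, 241/2]
L4 α=1/2: [233/4, 355/2, 701/4]
rounded: [58, 178, 175]

query (2,1) [L1,L3,L4,L5,L6] — begin 0,0,0
L1 α=1/4: [187/4, 129/4, 97/4]
L3 α=2/3: [2155/12, 385/12, 1265/12]
L4 α=1/5: [443/3, 868/15, 1631/15]
L5 α=1/3: [1426/9, 2636/45, 6517/45]
L6 α=1/3: [2978/27, 13777/135, 13979/135]
→ [110, 102, 104]


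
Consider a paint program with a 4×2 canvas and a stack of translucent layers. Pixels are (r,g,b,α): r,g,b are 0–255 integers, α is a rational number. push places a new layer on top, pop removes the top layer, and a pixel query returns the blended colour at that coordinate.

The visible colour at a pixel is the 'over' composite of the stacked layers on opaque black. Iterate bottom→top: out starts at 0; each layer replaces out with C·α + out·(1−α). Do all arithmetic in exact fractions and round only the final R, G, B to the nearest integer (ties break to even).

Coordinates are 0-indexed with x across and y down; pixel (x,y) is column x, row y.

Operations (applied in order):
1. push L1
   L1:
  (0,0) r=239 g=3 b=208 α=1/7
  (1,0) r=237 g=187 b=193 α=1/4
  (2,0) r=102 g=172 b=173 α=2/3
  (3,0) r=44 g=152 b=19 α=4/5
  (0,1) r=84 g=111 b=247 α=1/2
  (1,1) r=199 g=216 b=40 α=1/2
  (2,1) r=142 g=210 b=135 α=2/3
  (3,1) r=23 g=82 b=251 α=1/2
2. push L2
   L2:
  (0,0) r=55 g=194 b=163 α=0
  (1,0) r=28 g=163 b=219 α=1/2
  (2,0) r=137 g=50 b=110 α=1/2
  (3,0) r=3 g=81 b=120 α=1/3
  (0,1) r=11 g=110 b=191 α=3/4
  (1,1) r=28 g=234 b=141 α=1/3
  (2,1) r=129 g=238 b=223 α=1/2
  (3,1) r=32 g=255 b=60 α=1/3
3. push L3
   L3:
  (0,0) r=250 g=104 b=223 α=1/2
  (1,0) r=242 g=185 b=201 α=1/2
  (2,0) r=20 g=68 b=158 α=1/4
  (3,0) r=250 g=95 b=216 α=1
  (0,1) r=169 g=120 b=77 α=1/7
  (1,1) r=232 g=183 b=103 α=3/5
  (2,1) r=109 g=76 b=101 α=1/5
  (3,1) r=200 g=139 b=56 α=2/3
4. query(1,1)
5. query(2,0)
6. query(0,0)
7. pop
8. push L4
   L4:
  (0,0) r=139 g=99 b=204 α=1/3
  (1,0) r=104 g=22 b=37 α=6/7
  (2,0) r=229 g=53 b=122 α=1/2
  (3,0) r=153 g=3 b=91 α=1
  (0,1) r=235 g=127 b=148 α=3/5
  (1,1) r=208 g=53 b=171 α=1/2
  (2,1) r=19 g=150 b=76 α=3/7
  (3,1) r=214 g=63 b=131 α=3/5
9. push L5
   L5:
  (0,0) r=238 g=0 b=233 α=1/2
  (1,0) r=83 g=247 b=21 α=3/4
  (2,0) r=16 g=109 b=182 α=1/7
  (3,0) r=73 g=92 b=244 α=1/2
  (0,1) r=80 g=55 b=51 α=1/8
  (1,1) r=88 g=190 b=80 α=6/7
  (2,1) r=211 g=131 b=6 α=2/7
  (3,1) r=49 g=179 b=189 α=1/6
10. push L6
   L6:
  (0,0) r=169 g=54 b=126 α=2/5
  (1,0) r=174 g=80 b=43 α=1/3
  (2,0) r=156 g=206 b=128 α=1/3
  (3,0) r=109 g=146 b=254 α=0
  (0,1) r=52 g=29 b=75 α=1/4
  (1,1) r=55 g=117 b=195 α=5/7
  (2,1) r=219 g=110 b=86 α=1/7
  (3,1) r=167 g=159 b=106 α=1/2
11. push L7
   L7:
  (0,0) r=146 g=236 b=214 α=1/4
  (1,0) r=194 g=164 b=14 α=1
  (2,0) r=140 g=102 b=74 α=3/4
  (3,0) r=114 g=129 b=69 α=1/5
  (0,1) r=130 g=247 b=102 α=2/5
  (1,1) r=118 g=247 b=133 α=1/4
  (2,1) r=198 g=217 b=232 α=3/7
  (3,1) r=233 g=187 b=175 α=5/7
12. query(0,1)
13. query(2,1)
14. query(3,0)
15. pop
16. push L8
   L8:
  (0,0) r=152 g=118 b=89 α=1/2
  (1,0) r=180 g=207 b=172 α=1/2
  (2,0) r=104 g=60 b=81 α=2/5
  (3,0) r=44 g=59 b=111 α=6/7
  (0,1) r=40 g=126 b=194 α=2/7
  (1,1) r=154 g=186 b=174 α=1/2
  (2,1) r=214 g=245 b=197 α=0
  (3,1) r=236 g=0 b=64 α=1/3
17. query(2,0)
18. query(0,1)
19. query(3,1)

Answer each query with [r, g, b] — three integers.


(1,1) stack=L1,L2,L3; from [0,0,0]:
L1 α=1/2: [199/2, 108, 20]
L2 α=1/3: [227/3, 150, 181/3]
L3 α=3/5: [2542/15, 849/5, 1289/15]
→ [169, 170, 86]

(2,0) stack=L1,L2,L3; from [0,0,0]:
after L1 α=2/3: [68, 344/3, 346/3]
after L2 α=1/2: [205/2, 247/3, 338/3]
after L3 α=1/4: [655/8, 315/4, 124]
→ [82, 79, 124]

query (0,0) [L1,L2,L3] — begin 0,0,0
L1 α=1/7: [239/7, 3/7, 208/7]
L2 α=0: [239/7, 3/7, 208/7]
L3 α=1/2: [1989/14, 731/14, 1769/14]
→ [142, 52, 126]

at x=0,y=1 over L1,L2,L4,L5,L6,L7:
+L1 (α=1/2) → [42, 111/2, 247/2]
+L2 (α=3/4) → [75/4, 771/8, 1393/8]
+L4 (α=3/5) → [297/2, 459/4, 3169/20]
+L5 (α=1/8) → [2239/16, 3433/32, 23203/160]
+L6 (α=1/4) → [7549/64, 11227/128, 81609/640]
+L7 (α=2/5) → [39287/320, 96913/640, 375387/3200]
rounded: [123, 151, 117]

query (2,1) [L1,L2,L4,L5,L6,L7] — begin 0,0,0
L1 α=2/3: [284/3, 140, 90]
L2 α=1/2: [671/6, 189, 313/2]
L4 α=3/7: [1513/21, 1206/7, 122]
L5 α=2/7: [16427/147, 7864/49, 622/7]
L6 α=1/7: [43585/343, 52574/343, 4334/49]
L7 α=3/7: [378082/2401, 433589/2401, 51440/343]
rounded: [157, 181, 150]

(3,0) stack=L1,L2,L4,L5,L6,L7; from [0,0,0]:
L1 α=4/5: [176/5, 608/5, 76/5]
L2 α=1/3: [367/15, 1621/15, 752/15]
L4 α=1: [153, 3, 91]
L5 α=1/2: [113, 95/2, 335/2]
L6 α=0: [113, 95/2, 335/2]
L7 α=1/5: [566/5, 319/5, 739/5]
→ [113, 64, 148]

(2,0) stack=L1,L2,L4,L5,L6,L8; from [0,0,0]:
after L1 α=2/3: [68, 344/3, 346/3]
after L2 α=1/2: [205/2, 247/3, 338/3]
after L4 α=1/2: [663/4, 203/3, 352/3]
after L5 α=1/7: [2021/14, 515/7, 886/7]
after L6 α=1/3: [3113/21, 824/7, 2668/21]
after L8 α=2/5: [4569/35, 3312/35, 3802/35]
= [131, 95, 109]

(0,1) stack=L1,L2,L4,L5,L6,L8; from [0,0,0]:
after L1 α=1/2: [42, 111/2, 247/2]
after L2 α=3/4: [75/4, 771/8, 1393/8]
after L4 α=3/5: [297/2, 459/4, 3169/20]
after L5 α=1/8: [2239/16, 3433/32, 23203/160]
after L6 α=1/4: [7549/64, 11227/128, 81609/640]
after L8 α=2/7: [42865/448, 88391/896, 131273/896]
rounded: [96, 99, 147]

(3,1) stack=L1,L2,L4,L5,L6,L8; from [0,0,0]:
+L1 (α=1/2) → [23/2, 41, 251/2]
+L2 (α=1/3) → [55/3, 337/3, 311/3]
+L4 (α=3/5) → [2036/15, 1241/15, 1801/15]
+L5 (α=1/6) → [2183/18, 889/9, 1184/9]
+L6 (α=1/2) → [5189/36, 1160/9, 1069/9]
+L8 (α=1/3) → [9437/54, 2320/27, 2714/27]
= [175, 86, 101]


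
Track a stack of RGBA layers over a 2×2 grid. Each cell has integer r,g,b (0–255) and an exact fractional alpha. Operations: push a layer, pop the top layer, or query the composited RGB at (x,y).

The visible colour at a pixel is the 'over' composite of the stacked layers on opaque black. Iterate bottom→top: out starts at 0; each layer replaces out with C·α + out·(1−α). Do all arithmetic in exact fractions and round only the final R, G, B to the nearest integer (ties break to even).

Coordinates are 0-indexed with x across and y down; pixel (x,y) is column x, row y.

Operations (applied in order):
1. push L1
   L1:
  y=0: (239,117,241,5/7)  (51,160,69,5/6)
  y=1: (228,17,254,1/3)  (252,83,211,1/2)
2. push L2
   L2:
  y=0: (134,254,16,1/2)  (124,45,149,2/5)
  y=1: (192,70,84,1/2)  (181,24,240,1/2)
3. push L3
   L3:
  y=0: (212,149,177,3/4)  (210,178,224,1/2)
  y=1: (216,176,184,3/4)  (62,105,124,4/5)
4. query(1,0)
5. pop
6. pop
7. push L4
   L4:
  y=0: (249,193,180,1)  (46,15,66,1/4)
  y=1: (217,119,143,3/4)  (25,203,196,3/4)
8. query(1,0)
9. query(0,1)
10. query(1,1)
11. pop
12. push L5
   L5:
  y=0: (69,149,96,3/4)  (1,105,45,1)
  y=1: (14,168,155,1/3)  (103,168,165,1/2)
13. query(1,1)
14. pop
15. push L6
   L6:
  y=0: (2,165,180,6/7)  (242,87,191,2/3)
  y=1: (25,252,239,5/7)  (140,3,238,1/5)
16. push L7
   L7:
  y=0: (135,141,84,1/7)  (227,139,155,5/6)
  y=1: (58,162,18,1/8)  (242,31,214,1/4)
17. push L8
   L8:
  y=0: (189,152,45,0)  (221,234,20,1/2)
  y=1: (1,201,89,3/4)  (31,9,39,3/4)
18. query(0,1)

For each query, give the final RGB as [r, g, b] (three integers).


at x=1,y=0 over L1,L2,L3:
+L1 (α=5/6) → [85/2, 400/3, 115/2]
+L2 (α=2/5) → [751/10, 98, 941/10]
+L3 (α=1/2) → [2851/20, 138, 3181/20]
→ [143, 138, 159]

query (1,0) [L1,L4] — begin 0,0,0
+L1 (α=5/6) → [85/2, 400/3, 115/2]
+L4 (α=1/4) → [347/8, 415/4, 477/8]
rounded: [43, 104, 60]

at x=0,y=1 over L1,L4:
L1 α=1/3: [76, 17/3, 254/3]
L4 α=3/4: [727/4, 272/3, 1541/12]
= [182, 91, 128]

(1,1) stack=L1,L4; from [0,0,0]:
after L1 α=1/2: [126, 83/2, 211/2]
after L4 α=3/4: [201/4, 1301/8, 1387/8]
→ [50, 163, 173]

query (1,1) [L1,L5] — begin 0,0,0
after L1 α=1/2: [126, 83/2, 211/2]
after L5 α=1/2: [229/2, 419/4, 541/4]
→ [114, 105, 135]

query (0,1) [L1,L6,L7,L8] — begin 0,0,0
after L1 α=1/3: [76, 17/3, 254/3]
after L6 α=5/7: [277/7, 3814/21, 4093/21]
after L7 α=1/8: [335/8, 1075/6, 4147/24]
after L8 α=3/4: [359/32, 4693/24, 10555/96]
rounded: [11, 196, 110]


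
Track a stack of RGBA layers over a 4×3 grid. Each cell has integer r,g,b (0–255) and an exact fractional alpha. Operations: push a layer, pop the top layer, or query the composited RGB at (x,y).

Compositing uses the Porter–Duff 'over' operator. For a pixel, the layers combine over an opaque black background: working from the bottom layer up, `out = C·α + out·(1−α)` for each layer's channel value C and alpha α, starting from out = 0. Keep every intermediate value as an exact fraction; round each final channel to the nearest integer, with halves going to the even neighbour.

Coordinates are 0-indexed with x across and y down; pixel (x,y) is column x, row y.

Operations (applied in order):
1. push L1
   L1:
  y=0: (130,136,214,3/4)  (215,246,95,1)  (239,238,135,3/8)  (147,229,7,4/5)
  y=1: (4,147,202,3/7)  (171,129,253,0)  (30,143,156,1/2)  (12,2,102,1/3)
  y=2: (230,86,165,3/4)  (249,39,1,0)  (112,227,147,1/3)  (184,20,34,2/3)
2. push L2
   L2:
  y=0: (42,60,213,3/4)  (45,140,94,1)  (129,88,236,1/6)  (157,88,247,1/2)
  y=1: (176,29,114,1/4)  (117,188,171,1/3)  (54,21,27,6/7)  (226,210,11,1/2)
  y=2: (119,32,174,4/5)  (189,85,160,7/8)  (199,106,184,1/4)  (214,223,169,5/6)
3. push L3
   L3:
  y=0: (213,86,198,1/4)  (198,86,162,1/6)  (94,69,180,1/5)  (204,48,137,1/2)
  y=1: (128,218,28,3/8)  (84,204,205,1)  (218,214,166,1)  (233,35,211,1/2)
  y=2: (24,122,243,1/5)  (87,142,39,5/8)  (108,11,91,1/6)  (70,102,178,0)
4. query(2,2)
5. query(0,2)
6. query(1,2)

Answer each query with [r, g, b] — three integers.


(2,2) stack=L1,L2,L3; from [0,0,0]:
+L1 (α=1/3) → [112/3, 227/3, 49]
+L2 (α=1/4) → [311/4, 333/4, 331/4]
+L3 (α=1/6) → [1987/24, 1709/24, 673/8]
= [83, 71, 84]

at x=0,y=2 over L1,L2,L3:
L1 α=3/4: [345/2, 129/2, 495/4]
L2 α=4/5: [1297/10, 77/2, 3279/20]
L3 α=1/5: [2714/25, 276/5, 4494/25]
→ [109, 55, 180]

query (1,2) [L1,L2,L3] — begin 0,0,0
after L1 α=0: [0, 0, 0]
after L2 α=7/8: [1323/8, 595/8, 140]
after L3 α=5/8: [7449/64, 7465/64, 615/8]
rounded: [116, 117, 77]


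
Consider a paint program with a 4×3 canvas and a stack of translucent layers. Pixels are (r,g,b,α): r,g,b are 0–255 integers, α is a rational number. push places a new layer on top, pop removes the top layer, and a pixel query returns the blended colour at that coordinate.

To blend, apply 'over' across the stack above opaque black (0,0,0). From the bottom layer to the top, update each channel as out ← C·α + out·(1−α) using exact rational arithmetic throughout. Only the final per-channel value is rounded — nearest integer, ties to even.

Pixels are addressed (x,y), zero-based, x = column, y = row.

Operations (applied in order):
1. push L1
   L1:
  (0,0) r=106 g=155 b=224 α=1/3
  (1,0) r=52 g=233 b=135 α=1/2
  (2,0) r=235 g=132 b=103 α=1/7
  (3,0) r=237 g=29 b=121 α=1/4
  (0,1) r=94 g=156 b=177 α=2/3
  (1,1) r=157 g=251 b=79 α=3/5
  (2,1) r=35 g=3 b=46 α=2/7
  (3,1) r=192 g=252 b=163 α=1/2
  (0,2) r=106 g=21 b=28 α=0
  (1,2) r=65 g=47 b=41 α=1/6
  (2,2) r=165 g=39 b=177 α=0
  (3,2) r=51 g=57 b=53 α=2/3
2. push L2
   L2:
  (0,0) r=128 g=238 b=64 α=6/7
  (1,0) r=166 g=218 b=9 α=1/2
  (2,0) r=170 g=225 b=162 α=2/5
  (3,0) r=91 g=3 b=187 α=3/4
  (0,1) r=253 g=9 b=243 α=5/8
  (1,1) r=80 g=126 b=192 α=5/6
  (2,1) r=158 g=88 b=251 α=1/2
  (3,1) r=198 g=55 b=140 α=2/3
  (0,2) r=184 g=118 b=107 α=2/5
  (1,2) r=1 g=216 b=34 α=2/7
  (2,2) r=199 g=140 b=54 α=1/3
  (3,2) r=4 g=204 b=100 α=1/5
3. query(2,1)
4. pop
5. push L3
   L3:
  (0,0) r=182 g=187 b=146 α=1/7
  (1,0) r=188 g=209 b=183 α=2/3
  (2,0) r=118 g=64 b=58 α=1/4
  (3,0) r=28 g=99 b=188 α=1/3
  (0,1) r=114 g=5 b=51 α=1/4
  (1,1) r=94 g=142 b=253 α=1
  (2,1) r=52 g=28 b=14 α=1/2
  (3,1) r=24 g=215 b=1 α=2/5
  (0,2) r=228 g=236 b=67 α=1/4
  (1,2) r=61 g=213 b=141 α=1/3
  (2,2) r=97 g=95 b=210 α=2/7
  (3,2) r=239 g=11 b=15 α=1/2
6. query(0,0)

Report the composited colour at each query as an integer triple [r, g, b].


query (2,1) [L1,L2] — begin 0,0,0
after L1 α=2/7: [10, 6/7, 92/7]
after L2 α=1/2: [84, 311/7, 1849/14]
→ [84, 44, 132]

at x=0,y=0 over L1,L3:
L1 α=1/3: [106/3, 155/3, 224/3]
L3 α=1/7: [394/7, 71, 594/7]
→ [56, 71, 85]


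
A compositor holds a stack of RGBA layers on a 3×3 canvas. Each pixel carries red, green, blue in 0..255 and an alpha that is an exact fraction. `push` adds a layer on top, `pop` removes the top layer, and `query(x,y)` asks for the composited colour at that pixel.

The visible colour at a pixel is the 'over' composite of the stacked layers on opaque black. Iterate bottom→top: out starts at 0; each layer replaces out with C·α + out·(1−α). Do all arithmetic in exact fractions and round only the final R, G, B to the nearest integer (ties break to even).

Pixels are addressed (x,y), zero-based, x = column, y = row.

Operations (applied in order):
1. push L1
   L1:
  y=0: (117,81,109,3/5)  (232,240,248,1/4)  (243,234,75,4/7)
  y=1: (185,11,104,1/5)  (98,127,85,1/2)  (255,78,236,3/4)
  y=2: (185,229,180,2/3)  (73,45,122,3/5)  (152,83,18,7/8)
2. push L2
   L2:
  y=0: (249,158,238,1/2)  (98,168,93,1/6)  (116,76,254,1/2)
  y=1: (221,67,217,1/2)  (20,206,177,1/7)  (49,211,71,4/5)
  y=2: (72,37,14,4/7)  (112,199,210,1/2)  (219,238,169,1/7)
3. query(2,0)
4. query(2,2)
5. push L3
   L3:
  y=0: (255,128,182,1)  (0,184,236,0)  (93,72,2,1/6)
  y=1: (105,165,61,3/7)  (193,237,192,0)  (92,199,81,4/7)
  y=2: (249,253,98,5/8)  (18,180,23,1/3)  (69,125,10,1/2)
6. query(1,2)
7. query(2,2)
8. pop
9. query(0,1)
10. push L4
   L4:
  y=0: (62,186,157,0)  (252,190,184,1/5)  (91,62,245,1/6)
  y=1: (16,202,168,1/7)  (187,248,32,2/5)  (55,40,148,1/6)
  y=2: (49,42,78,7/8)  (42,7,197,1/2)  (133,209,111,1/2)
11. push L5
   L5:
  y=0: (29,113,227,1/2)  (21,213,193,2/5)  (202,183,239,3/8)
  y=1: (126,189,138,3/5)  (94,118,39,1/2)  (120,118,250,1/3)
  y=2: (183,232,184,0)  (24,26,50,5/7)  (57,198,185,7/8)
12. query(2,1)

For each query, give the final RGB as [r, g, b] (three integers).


query (2,0) [L1,L2] — begin 0,0,0
L1 α=4/7: [972/7, 936/7, 300/7]
L2 α=1/2: [892/7, 734/7, 1039/7]
rounded: [127, 105, 148]

query (2,2) [L1,L2] — begin 0,0,0
+L1 (α=7/8) → [133, 581/8, 63/4]
+L2 (α=1/7) → [1017/7, 385/4, 527/14]
→ [145, 96, 38]

at x=1,y=2 over L1,L2,L3:
after L1 α=3/5: [219/5, 27, 366/5]
after L2 α=1/2: [779/10, 113, 708/5]
after L3 α=1/3: [869/15, 406/3, 1531/15]
rounded: [58, 135, 102]

(2,2) stack=L1,L2,L3; from [0,0,0]:
L1 α=7/8: [133, 581/8, 63/4]
L2 α=1/7: [1017/7, 385/4, 527/14]
L3 α=1/2: [750/7, 885/8, 667/28]
→ [107, 111, 24]

(0,1) stack=L1,L2; from [0,0,0]:
after L1 α=1/5: [37, 11/5, 104/5]
after L2 α=1/2: [129, 173/5, 1189/10]
rounded: [129, 35, 119]

at x=2,y=1 over L1,L2,L4,L5:
L1 α=3/4: [765/4, 117/2, 177]
L2 α=4/5: [1549/20, 361/2, 461/5]
L4 α=1/6: [1769/24, 1885/12, 203/2]
L5 α=1/3: [3209/36, 2593/18, 151]
→ [89, 144, 151]


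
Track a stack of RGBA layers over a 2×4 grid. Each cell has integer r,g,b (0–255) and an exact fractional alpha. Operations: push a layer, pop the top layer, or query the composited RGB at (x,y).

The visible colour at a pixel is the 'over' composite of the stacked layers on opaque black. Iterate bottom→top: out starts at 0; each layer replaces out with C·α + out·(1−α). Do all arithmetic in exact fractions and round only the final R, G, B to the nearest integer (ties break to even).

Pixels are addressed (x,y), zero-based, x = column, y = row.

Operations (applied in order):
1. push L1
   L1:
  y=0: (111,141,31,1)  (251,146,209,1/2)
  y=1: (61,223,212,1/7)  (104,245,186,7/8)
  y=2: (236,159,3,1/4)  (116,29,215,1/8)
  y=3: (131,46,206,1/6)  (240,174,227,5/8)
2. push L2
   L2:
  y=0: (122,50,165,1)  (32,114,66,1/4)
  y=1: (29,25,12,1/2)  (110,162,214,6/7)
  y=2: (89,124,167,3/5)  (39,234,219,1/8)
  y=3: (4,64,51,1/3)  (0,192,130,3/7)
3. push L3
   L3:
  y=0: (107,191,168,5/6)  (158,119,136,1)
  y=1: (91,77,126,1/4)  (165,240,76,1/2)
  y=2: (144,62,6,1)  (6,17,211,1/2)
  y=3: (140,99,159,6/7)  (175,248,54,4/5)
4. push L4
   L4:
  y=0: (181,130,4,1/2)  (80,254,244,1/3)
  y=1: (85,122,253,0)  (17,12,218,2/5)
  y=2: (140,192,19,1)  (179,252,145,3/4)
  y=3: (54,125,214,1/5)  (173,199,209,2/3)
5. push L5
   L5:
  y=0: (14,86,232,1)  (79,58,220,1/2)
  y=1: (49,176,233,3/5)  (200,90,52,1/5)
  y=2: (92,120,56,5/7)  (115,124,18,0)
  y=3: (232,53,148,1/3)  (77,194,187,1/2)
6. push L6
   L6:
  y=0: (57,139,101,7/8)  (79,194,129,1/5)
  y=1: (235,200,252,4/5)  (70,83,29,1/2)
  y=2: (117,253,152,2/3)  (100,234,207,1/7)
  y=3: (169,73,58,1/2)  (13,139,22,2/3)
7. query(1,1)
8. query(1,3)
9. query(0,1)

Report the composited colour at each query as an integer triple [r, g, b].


at x=1,y=1 over L1,L2,L3,L4,L5,L6:
L1 α=7/8: [91, 1715/8, 651/4]
L2 α=6/7: [751/7, 9491/56, 5787/28]
L3 α=1/2: [953/7, 22931/112, 7915/56]
L4 α=2/5: [3097/35, 71481/560, 48161/280]
L5 α=1/5: [19388/175, 84081/700, 51801/350]
L6 α=1/2: [15819/175, 142181/1400, 61951/700]
= [90, 102, 89]

query (1,3) [L1,L2,L3,L4,L5,L6] — begin 0,0,0
L1 α=5/8: [150, 435/4, 1135/8]
L2 α=3/7: [600/7, 1011/7, 1915/14]
L3 α=4/5: [1100/7, 1591/7, 4939/70]
L4 α=2/3: [1174/7, 1459/7, 34199/210]
L5 α=1/2: [1713/14, 2817/14, 73469/420]
L6 α=2/3: [2077/42, 6709/42, 91949/1260]
= [49, 160, 73]

at x=0,y=1 over L1,L2,L3,L4,L5,L6:
L1 α=1/7: [61/7, 223/7, 212/7]
L2 α=1/2: [132/7, 199/7, 148/7]
L3 α=1/4: [1033/28, 284/7, 663/14]
L4 α=0: [1033/28, 284/7, 663/14]
L5 α=3/5: [3091/70, 4264/35, 5556/35]
L6 α=4/5: [68891/350, 32264/175, 40836/175]
→ [197, 184, 233]


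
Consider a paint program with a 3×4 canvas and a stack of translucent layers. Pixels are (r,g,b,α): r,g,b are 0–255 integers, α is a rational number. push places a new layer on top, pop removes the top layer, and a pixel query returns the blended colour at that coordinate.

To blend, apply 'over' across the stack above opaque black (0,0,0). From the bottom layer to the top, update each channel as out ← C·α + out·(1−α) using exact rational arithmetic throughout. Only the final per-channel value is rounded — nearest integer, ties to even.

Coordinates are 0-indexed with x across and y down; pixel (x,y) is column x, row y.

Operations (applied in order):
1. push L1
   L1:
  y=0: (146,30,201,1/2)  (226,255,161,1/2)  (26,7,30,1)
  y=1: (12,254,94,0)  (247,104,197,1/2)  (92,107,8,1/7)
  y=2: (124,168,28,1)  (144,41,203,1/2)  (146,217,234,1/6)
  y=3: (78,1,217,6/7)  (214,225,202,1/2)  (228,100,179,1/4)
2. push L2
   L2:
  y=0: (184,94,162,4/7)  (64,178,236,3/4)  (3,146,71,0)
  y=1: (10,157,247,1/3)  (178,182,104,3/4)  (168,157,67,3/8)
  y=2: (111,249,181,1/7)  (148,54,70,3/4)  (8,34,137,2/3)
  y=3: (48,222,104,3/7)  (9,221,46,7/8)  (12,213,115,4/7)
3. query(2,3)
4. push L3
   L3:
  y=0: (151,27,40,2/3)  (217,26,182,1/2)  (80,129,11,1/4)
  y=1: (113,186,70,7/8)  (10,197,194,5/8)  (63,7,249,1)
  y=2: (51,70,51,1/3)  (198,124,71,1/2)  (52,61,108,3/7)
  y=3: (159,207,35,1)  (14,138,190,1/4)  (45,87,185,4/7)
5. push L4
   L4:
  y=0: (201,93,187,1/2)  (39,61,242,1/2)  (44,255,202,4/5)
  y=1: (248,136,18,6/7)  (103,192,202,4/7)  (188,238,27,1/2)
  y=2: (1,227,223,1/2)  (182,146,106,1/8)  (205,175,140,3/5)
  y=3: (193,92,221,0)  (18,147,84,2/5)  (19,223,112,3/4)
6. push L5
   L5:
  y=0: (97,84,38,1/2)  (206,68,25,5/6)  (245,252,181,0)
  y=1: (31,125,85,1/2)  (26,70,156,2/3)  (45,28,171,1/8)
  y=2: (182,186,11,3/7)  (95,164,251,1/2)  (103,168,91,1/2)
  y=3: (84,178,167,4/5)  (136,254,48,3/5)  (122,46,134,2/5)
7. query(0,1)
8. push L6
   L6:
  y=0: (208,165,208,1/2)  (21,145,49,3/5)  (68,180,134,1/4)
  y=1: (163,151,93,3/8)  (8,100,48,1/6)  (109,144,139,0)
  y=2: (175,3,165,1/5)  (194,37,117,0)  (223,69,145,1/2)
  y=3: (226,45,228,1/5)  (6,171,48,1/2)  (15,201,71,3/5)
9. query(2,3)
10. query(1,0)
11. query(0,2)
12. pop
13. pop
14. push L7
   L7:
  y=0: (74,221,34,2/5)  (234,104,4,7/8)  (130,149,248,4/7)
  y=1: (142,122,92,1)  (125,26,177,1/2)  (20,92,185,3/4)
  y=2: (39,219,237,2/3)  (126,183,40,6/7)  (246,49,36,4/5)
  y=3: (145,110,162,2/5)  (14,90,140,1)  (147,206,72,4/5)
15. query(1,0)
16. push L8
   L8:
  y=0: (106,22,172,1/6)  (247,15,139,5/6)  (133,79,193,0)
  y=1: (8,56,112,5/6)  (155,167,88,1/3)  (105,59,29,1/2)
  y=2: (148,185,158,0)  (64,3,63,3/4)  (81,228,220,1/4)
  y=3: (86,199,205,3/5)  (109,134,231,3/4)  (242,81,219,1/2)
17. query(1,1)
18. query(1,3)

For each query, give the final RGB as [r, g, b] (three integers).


(2,3) stack=L1,L2; from [0,0,0]:
after L1 α=1/4: [57, 25, 179/4]
after L2 α=4/7: [219/7, 927/7, 2377/28]
→ [31, 132, 85]

(0,1) stack=L1,L2,L3,L4,L5; from [0,0,0]:
+L1 (α=0) → [0, 0, 0]
+L2 (α=1/3) → [10/3, 157/3, 247/3]
+L3 (α=7/8) → [2383/24, 4063/24, 1717/24]
+L4 (α=6/7) → [38095/168, 23647/168, 4309/168]
+L5 (α=1/2) → [43303/336, 44647/336, 18589/336]
= [129, 133, 55]

at x=2,y=3 over L1,L2,L3,L4,L5,L6:
after L1 α=1/4: [57, 25, 179/4]
after L2 α=4/7: [219/7, 927/7, 2377/28]
after L3 α=4/7: [1917/49, 5217/49, 27851/196]
after L4 α=3/4: [2355/98, 18999/98, 93707/784]
after L5 α=2/5: [30977/490, 66013/490, 491233/3920]
after L6 α=3/5: [42002/1225, 213748/1225, 908713/9800]
= [34, 174, 93]

at x=1,y=0 over L1,L2,L3,L4,L5,L6:
L1 α=1/2: [113, 255/2, 161/2]
L2 α=3/4: [305/4, 1323/8, 1577/8]
L3 α=1/2: [1173/8, 1531/16, 3033/16]
L4 α=1/2: [1485/16, 2507/32, 6905/32]
L5 α=5/6: [17965/96, 13387/192, 3635/64]
L6 α=3/5: [20989/240, 55147/480, 8339/160]
= [87, 115, 52]

at x=0,y=2 over L1,L2,L3,L4,L5,L6:
+L1 (α=1) → [124, 168, 28]
+L2 (α=1/7) → [855/7, 1257/7, 349/7]
+L3 (α=1/3) → [689/7, 3004/21, 1055/21]
+L4 (α=1/2) → [348/7, 7771/42, 2869/21]
+L5 (α=3/7) → [5214/49, 27260/147, 12169/147]
+L6 (α=1/5) → [29431/245, 109481/735, 72931/735]
→ [120, 149, 99]

query (1,0) [L1,L2,L3,L4,L7] — begin 0,0,0
after L1 α=1/2: [113, 255/2, 161/2]
after L2 α=3/4: [305/4, 1323/8, 1577/8]
after L3 α=1/2: [1173/8, 1531/16, 3033/16]
after L4 α=1/2: [1485/16, 2507/32, 6905/32]
after L7 α=7/8: [27693/128, 25803/256, 7801/256]
rounded: [216, 101, 30]

query (1,1) [L1,L2,L3,L4,L7,L8] — begin 0,0,0
L1 α=1/2: [247/2, 52, 197/2]
L2 α=3/4: [1315/8, 299/2, 821/8]
L3 α=5/8: [4345/64, 2867/16, 10223/64]
L4 α=4/7: [5629/64, 20889/112, 82381/448]
L7 α=1/2: [13629/128, 23801/224, 161677/896]
L8 α=1/3: [23549/192, 42505/336, 201101/1344]
= [123, 127, 150]

(1,3) stack=L1,L2,L3,L4,L7,L8; from [0,0,0]:
+L1 (α=1/2) → [107, 225/2, 101]
+L2 (α=7/8) → [85/4, 3319/16, 423/8]
+L3 (α=1/4) → [311/16, 12165/64, 2789/32]
+L4 (α=2/5) → [1509/80, 55311/320, 13743/160]
+L7 (α=1) → [14, 90, 140]
+L8 (α=3/4) → [341/4, 123, 833/4]
→ [85, 123, 208]


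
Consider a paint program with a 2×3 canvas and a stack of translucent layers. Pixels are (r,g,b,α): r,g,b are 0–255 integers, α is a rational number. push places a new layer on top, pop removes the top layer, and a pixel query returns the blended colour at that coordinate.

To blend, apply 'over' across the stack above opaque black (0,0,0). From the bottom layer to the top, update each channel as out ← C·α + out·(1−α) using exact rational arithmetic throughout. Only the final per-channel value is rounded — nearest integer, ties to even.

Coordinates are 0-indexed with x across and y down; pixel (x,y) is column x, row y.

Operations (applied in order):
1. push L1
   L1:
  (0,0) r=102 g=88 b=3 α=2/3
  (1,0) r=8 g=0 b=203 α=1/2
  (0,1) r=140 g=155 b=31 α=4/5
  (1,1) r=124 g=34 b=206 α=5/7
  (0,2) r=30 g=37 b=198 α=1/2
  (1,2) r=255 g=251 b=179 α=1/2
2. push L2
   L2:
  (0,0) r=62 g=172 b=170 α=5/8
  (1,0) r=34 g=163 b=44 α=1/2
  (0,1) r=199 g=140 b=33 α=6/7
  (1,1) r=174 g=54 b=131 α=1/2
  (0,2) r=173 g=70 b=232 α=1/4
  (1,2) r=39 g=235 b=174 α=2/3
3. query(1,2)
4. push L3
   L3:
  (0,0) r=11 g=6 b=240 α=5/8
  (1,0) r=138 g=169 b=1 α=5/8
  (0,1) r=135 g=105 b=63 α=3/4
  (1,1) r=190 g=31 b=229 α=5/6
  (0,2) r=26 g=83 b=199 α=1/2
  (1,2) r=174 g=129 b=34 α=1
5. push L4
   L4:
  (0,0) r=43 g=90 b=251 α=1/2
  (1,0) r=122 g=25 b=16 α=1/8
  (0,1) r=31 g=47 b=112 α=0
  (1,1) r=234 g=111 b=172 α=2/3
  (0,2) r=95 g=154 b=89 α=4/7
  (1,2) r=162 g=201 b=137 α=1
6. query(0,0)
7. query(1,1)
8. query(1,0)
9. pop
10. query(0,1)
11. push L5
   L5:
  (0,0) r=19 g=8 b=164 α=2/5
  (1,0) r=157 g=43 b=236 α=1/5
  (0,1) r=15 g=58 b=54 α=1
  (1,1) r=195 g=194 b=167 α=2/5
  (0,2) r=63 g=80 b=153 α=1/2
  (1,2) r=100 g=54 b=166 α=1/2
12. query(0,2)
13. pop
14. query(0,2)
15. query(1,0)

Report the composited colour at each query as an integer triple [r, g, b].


query (1,2) [L1,L2] — begin 0,0,0
after L1 α=1/2: [255/2, 251/2, 179/2]
after L2 α=2/3: [137/2, 397/2, 875/6]
rounded: [68, 198, 146]

query (0,0) [L1,L2,L3,L4] — begin 0,0,0
+L1 (α=2/3) → [68, 176/3, 2]
+L2 (α=5/8) → [257/4, 259/2, 107]
+L3 (α=5/8) → [991/32, 837/16, 1521/8]
+L4 (α=1/2) → [2367/64, 2277/32, 3529/16]
→ [37, 71, 221]

at x=1,y=1 over L1,L2,L3,L4:
after L1 α=5/7: [620/7, 170/7, 1030/7]
after L2 α=1/2: [919/7, 274/7, 1947/14]
after L3 α=5/6: [2523/14, 453/14, 17977/84]
after L4 α=2/3: [3025/14, 1187/14, 46873/252]
→ [216, 85, 186]

query (1,0) [L1,L2,L3,L4] — begin 0,0,0
after L1 α=1/2: [4, 0, 203/2]
after L2 α=1/2: [19, 163/2, 291/4]
after L3 α=5/8: [747/8, 2179/16, 893/32]
after L4 α=1/8: [6205/64, 15653/128, 6763/256]
→ [97, 122, 26]

query (0,1) [L1,L2,L3] — begin 0,0,0
+L1 (α=4/5) → [112, 124, 124/5]
+L2 (α=6/7) → [1306/7, 964/7, 1114/35]
+L3 (α=3/4) → [4141/28, 3169/28, 7729/140]
= [148, 113, 55]

(0,2) stack=L1,L2,L3,L5; from [0,0,0]:
after L1 α=1/2: [15, 37/2, 99]
after L2 α=1/4: [109/2, 251/8, 529/4]
after L3 α=1/2: [161/4, 915/16, 1325/8]
after L5 α=1/2: [413/8, 2195/32, 2549/16]
rounded: [52, 69, 159]

query (0,2) [L1,L2,L3] — begin 0,0,0
L1 α=1/2: [15, 37/2, 99]
L2 α=1/4: [109/2, 251/8, 529/4]
L3 α=1/2: [161/4, 915/16, 1325/8]
= [40, 57, 166]

query (1,0) [L1,L2,L3] — begin 0,0,0
L1 α=1/2: [4, 0, 203/2]
L2 α=1/2: [19, 163/2, 291/4]
L3 α=5/8: [747/8, 2179/16, 893/32]
rounded: [93, 136, 28]


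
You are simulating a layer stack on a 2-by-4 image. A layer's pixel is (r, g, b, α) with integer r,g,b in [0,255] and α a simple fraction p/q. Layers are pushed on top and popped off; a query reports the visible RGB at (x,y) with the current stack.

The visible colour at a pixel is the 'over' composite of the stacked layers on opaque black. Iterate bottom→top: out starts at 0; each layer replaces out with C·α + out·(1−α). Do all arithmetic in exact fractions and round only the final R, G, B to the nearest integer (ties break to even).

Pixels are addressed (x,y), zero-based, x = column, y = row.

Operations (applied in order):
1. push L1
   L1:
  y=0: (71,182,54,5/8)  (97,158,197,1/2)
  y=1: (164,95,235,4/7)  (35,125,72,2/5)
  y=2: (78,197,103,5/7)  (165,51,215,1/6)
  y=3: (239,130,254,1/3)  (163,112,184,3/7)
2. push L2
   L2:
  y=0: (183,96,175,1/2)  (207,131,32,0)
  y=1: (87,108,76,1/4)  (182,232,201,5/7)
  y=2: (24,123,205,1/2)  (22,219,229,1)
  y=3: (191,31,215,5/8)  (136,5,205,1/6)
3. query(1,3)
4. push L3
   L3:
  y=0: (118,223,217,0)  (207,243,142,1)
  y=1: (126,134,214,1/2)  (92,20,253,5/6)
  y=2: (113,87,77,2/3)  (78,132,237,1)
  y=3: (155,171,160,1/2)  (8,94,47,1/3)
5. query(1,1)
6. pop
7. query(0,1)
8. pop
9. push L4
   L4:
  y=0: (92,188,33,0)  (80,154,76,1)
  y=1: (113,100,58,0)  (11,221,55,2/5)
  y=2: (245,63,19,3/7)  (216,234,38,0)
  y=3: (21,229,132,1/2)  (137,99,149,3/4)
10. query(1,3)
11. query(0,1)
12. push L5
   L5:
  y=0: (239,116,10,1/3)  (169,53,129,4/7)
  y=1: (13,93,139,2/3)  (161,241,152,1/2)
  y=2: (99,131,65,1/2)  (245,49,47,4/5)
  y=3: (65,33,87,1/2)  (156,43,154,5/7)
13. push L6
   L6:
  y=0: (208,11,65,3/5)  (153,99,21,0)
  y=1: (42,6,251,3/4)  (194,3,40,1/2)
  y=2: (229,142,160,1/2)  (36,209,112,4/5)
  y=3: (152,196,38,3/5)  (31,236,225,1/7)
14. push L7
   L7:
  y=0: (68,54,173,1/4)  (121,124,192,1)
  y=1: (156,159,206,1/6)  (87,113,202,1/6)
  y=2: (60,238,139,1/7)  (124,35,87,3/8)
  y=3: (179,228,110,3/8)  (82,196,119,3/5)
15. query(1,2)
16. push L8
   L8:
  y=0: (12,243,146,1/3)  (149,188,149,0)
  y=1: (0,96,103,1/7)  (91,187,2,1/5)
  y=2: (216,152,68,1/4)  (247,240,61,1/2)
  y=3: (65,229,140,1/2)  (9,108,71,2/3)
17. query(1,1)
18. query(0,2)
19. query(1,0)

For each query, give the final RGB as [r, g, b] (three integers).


at x=1,y=3 over L1,L2:
L1 α=3/7: [489/7, 48, 552/7]
L2 α=1/6: [3397/42, 245/6, 4195/42]
= [81, 41, 100]

query (1,1) [L1,L2,L3] — begin 0,0,0
+L1 (α=2/5) → [14, 50, 144/5]
+L2 (α=5/7) → [134, 180, 759/5]
+L3 (α=5/6) → [99, 140/3, 3542/15]
= [99, 47, 236]

(0,1) stack=L1,L2; from [0,0,0]:
L1 α=4/7: [656/7, 380/7, 940/7]
L2 α=1/4: [2577/28, 474/7, 838/7]
rounded: [92, 68, 120]

at x=1,y=3 over L1,L4:
after L1 α=3/7: [489/7, 48, 552/7]
after L4 α=3/4: [1683/14, 345/4, 3681/28]
= [120, 86, 131]

at x=0,y=1 over L1,L4:
L1 α=4/7: [656/7, 380/7, 940/7]
L4 α=0: [656/7, 380/7, 940/7]
→ [94, 54, 134]

at x=1,y=2 over L1,L4,L5,L6,L7:
+L1 (α=1/6) → [55/2, 17/2, 215/6]
+L4 (α=0) → [55/2, 17/2, 215/6]
+L5 (α=4/5) → [403/2, 409/10, 1343/30]
+L6 (α=4/5) → [691/10, 8769/50, 14783/150]
+L7 (α=3/8) → [1435/16, 9819/80, 22613/240]
→ [90, 123, 94]

at x=1,y=1 over L1,L4,L5,L6,L7,L8:
after L1 α=2/5: [14, 50, 144/5]
after L4 α=2/5: [64/5, 592/5, 982/25]
after L5 α=1/2: [869/10, 1797/10, 2391/25]
after L6 α=1/2: [2809/20, 1827/20, 3391/50]
after L7 α=1/6: [3157/24, 2279/24, 5411/60]
after L8 α=1/5: [3703/30, 3401/30, 5441/75]
rounded: [123, 113, 73]

(0,2) stack=L1,L4,L5,L6,L7,L8; from [0,0,0]:
+L1 (α=5/7) → [390/7, 985/7, 515/7]
+L4 (α=3/7) → [6705/49, 5263/49, 2459/49]
+L5 (α=1/2) → [5778/49, 5841/49, 2822/49]
+L6 (α=1/2) → [16999/98, 12799/98, 5331/49]
+L7 (α=1/7) → [53937/343, 50059/343, 38797/343]
+L8 (α=1/4) → [235899/1372, 202313/1372, 139715/1372]
→ [172, 147, 102]

at x=1,y=0 over L1,L4,L5,L6,L7,L8:
L1 α=1/2: [97/2, 79, 197/2]
L4 α=1: [80, 154, 76]
L5 α=4/7: [916/7, 674/7, 744/7]
L6 α=0: [916/7, 674/7, 744/7]
L7 α=1: [121, 124, 192]
L8 α=0: [121, 124, 192]
= [121, 124, 192]


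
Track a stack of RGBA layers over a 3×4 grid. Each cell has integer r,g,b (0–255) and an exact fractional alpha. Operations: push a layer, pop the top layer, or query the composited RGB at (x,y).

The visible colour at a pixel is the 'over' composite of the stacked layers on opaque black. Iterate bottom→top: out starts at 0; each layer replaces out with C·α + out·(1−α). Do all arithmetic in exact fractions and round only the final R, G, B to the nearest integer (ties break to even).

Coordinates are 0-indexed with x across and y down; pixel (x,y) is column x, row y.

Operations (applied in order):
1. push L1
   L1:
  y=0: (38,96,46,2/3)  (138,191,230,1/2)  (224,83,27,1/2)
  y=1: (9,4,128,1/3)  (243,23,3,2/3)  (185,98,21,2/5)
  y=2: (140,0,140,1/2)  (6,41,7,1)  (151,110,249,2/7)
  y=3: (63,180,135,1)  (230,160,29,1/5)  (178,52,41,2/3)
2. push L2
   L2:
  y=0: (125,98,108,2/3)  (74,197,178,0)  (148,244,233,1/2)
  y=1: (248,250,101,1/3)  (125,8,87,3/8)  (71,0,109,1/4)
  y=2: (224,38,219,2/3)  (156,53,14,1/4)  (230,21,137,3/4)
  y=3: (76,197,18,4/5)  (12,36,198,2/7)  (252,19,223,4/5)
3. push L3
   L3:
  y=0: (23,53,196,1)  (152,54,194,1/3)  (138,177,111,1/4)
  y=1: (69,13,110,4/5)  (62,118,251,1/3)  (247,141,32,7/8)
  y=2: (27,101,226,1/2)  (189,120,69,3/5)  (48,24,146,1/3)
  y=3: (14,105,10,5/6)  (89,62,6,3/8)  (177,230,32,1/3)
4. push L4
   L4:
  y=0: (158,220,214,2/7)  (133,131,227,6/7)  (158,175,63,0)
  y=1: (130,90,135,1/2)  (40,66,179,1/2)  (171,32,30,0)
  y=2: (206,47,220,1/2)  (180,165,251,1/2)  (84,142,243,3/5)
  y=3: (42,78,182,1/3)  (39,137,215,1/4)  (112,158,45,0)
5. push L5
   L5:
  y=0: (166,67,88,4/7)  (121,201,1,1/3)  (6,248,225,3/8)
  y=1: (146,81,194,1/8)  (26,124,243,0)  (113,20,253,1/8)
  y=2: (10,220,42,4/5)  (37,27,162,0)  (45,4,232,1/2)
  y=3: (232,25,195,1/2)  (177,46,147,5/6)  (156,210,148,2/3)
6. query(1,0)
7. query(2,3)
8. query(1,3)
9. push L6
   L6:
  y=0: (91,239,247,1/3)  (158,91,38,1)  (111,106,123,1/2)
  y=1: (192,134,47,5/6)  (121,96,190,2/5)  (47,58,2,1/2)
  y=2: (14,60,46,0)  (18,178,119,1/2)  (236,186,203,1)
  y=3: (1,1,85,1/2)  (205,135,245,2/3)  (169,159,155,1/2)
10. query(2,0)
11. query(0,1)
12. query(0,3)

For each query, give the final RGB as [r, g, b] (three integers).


(1,0) stack=L1,L2,L3,L4,L5; from [0,0,0]:
L1 α=1/2: [69, 191/2, 115]
L2 α=0: [69, 191/2, 115]
L3 α=1/3: [290/3, 245/3, 424/3]
L4 α=6/7: [2684/21, 2603/21, 4510/21]
L5 α=1/3: [7909/63, 9427/63, 9041/63]
= [126, 150, 144]

(2,3) stack=L1,L2,L3,L4,L5; from [0,0,0]:
L1 α=2/3: [356/3, 104/3, 82/3]
L2 α=4/5: [676/3, 332/15, 2758/15]
L3 α=1/3: [1883/9, 4114/45, 5996/45]
L4 α=0: [1883/9, 4114/45, 5996/45]
L5 α=2/3: [4691/27, 23014/135, 19316/135]
= [174, 170, 143]

at x=1,y=3 over L1,L2,L3,L4,L5:
+L1 (α=1/5) → [46, 32, 29/5]
+L2 (α=2/7) → [254/7, 232/7, 425/7]
+L3 (α=3/8) → [3139/56, 1231/28, 2251/56]
+L4 (α=1/4) → [11601/224, 7529/112, 18793/224]
+L5 (α=5/6) → [69947/448, 33289/672, 183433/1344]
→ [156, 50, 136]

query (2,0) [L1,L2,L3,L4,L5,L6] — begin 0,0,0
after L1 α=1/2: [112, 83/2, 27/2]
after L2 α=1/2: [130, 571/4, 493/4]
after L3 α=1/4: [132, 2421/16, 1923/16]
after L4 α=0: [132, 2421/16, 1923/16]
after L5 α=3/8: [339/4, 24009/128, 20415/128]
after L6 α=1/2: [783/8, 37577/256, 36159/256]
→ [98, 147, 141]

query (0,1) [L1,L2,L3,L4,L5,L6] — begin 0,0,0
L1 α=1/3: [3, 4/3, 128/3]
L2 α=1/3: [254/3, 758/9, 559/9]
L3 α=4/5: [1082/15, 1226/45, 4519/45]
L4 α=1/2: [1516/15, 2638/45, 5297/45]
L5 α=1/8: [6401/60, 22111/360, 45809/360]
L6 α=5/6: [64001/360, 263311/2160, 130409/2160]
rounded: [178, 122, 60]

(0,3) stack=L1,L2,L3,L4,L5,L6; from [0,0,0]:
+L1 (α=1) → [63, 180, 135]
+L2 (α=4/5) → [367/5, 968/5, 207/5]
+L3 (α=5/6) → [239/10, 3593/30, 457/30]
+L4 (α=1/3) → [449/15, 4763/45, 3187/45]
+L5 (α=1/2) → [3929/30, 2944/45, 5981/45]
+L6 (α=1/2) → [3959/60, 2989/90, 4903/45]
rounded: [66, 33, 109]


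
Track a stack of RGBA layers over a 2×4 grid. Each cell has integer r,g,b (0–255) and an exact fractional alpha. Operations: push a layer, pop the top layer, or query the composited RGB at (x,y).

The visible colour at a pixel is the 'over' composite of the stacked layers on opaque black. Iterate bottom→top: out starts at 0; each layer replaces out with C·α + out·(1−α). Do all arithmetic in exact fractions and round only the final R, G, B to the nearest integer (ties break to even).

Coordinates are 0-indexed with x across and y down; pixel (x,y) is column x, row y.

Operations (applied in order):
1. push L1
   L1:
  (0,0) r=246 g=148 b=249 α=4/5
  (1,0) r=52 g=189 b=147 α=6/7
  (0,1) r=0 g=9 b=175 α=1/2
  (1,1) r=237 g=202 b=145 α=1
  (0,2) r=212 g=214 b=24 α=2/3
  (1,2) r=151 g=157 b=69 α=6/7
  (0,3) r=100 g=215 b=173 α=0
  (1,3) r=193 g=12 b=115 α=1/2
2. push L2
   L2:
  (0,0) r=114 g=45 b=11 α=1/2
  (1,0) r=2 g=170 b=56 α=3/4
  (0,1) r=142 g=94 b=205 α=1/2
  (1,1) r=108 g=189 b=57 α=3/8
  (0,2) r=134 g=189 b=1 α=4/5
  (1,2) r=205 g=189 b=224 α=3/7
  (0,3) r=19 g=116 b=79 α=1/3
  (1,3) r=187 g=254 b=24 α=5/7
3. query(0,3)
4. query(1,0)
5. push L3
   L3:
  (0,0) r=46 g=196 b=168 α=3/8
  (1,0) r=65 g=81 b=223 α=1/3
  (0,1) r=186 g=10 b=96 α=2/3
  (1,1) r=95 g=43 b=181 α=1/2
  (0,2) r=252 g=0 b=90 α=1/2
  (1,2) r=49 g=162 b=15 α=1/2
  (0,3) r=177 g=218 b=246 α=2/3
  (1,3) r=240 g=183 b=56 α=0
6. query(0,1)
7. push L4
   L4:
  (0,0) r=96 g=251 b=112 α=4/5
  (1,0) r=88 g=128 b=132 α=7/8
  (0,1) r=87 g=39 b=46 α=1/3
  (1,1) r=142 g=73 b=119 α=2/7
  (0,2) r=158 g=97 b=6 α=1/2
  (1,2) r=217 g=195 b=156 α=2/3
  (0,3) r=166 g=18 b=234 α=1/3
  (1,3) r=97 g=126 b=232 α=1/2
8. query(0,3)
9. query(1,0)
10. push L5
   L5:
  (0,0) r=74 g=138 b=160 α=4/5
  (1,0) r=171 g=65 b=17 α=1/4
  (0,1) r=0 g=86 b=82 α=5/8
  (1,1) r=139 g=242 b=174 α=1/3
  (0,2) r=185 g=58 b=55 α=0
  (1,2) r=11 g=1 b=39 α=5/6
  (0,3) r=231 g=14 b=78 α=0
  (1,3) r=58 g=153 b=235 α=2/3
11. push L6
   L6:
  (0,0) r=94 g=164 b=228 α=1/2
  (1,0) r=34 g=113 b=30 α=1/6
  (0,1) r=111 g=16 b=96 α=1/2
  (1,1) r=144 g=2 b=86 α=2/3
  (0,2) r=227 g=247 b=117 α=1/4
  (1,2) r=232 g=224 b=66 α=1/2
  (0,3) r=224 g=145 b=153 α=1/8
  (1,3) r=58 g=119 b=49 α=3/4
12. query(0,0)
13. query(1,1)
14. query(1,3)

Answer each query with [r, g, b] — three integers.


(0,3) stack=L1,L2; from [0,0,0]:
after L1 α=0: [0, 0, 0]
after L2 α=1/3: [19/3, 116/3, 79/3]
rounded: [6, 39, 26]

query (1,0) [L1,L2] — begin 0,0,0
L1 α=6/7: [312/7, 162, 126]
L2 α=3/4: [177/14, 168, 147/2]
rounded: [13, 168, 74]

(0,1) stack=L1,L2,L3; from [0,0,0]:
+L1 (α=1/2) → [0, 9/2, 175/2]
+L2 (α=1/2) → [71, 197/4, 585/4]
+L3 (α=2/3) → [443/3, 277/12, 451/4]
= [148, 23, 113]

at x=0,y=3 over L1,L2,L3,L4:
after L1 α=0: [0, 0, 0]
after L2 α=1/3: [19/3, 116/3, 79/3]
after L3 α=2/3: [1081/9, 1424/9, 1555/9]
after L4 α=1/3: [3656/27, 3010/27, 5216/27]
rounded: [135, 111, 193]

at x=1,y=0 over L1,L2,L3,L4:
+L1 (α=6/7) → [312/7, 162, 126]
+L2 (α=3/4) → [177/14, 168, 147/2]
+L3 (α=1/3) → [632/21, 139, 370/3]
+L4 (α=7/8) → [1696/21, 1035/8, 1571/12]
rounded: [81, 129, 131]

query (0,0) [L1,L2,L3,L4,L5,L6] — begin 0,0,0
L1 α=4/5: [984/5, 592/5, 996/5]
L2 α=1/2: [777/5, 817/10, 1051/10]
L3 α=3/8: [915/8, 1993/16, 2059/16]
L4 α=4/5: [3987/40, 18057/80, 9227/80]
L5 α=4/5: [15827/200, 62217/400, 60427/400]
L6 α=1/2: [34627/400, 127817/800, 151627/800]
rounded: [87, 160, 190]

query (1,1) [L1,L2,L3,L4,L5,L6] — begin 0,0,0
L1 α=1: [237, 202, 145]
L2 α=3/8: [1509/8, 1577/8, 112]
L3 α=1/2: [2269/16, 1921/16, 293/2]
L4 α=2/7: [15889/112, 11941/112, 1941/14]
L5 α=1/3: [7891/56, 25493/168, 1053/7]
L6 α=2/3: [24019/168, 26165/504, 2257/21]
= [143, 52, 107]

at x=1,y=3 over L1,L2,L3,L4,L5,L6:
L1 α=1/2: [193/2, 6, 115/2]
L2 α=5/7: [1128/7, 1282/7, 235/7]
L3 α=0: [1128/7, 1282/7, 235/7]
L4 α=1/2: [1807/14, 1082/7, 1859/14]
L5 α=2/3: [3431/42, 3224/21, 2813/14]
L6 α=3/4: [10739/168, 10721/84, 4871/56]
= [64, 128, 87]
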